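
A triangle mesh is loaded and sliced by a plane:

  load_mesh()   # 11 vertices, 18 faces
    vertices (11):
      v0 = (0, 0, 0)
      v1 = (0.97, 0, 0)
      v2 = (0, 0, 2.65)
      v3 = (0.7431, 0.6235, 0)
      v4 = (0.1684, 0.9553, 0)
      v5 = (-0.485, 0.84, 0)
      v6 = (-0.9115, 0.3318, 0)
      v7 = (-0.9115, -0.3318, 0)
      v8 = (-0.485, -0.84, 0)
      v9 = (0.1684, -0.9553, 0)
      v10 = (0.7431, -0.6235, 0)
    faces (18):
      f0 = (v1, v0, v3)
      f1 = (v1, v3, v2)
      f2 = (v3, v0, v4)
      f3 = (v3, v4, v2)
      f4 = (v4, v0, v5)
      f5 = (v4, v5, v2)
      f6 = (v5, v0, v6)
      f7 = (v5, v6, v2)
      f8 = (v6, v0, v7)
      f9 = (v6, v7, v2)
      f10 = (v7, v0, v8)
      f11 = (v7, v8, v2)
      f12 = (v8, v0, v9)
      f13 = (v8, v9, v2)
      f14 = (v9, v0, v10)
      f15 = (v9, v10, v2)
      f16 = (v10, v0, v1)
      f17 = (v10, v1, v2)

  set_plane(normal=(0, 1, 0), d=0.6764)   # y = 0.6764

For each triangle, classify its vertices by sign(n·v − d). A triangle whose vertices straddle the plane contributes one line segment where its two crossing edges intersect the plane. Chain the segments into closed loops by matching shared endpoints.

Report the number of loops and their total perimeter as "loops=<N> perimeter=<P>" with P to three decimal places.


Straddling triangles (6 of 18):
  (v3,v0,v4) [--+] → (0.119236, 0.6764, 0)–(0.651474, 0.6764, 0)  len=0.5322
  (v3,v4,v2) [-+-] → (0.651474, 0.6764, 0)–(0.119236, 0.6764, 0.773668)  len=0.9391
  (v4,v0,v5) [+-+] → (0.119236, 0.6764, 0)–(-0.39054, 0.6764, 0)  len=0.5098
  (v4,v5,v2) [++-] → (-0.39054, 0.6764, 0.516119)–(0.119236, 0.6764, 0.773668)  len=0.5711
  (v5,v0,v6) [+--] → (-0.39054, 0.6764, 0)–(-0.622299, 0.6764, 0)  len=0.2318
  (v5,v6,v2) [+--] → (-0.622299, 0.6764, 0)–(-0.39054, 0.6764, 0.516119)  len=0.5658

Chained into 1 loop(s):
  loop 1: 6 segments, perimeter = 3.3497
Total perimeter = 3.350

loops=1 perimeter=3.350


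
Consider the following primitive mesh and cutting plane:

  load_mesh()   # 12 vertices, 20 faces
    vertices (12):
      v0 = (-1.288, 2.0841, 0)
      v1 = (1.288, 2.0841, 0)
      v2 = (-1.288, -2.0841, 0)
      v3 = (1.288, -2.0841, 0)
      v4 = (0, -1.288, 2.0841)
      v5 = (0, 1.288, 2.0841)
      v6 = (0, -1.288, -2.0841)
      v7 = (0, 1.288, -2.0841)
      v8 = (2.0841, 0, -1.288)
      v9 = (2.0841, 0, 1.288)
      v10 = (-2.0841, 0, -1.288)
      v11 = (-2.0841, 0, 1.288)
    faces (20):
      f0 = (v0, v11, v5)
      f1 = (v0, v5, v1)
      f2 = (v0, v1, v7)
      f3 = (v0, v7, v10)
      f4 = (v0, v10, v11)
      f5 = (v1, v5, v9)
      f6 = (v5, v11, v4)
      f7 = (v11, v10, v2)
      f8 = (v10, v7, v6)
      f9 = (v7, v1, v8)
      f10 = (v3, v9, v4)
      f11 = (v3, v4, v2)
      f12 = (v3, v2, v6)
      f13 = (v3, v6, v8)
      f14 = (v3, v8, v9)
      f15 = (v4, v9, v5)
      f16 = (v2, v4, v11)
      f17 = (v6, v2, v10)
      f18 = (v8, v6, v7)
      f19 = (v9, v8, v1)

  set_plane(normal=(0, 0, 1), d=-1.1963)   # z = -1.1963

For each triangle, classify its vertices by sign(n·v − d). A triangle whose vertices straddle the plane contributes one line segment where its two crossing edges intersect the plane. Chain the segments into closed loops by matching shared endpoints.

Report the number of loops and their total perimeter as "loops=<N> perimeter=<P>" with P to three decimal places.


Straddling triangles (10 of 20):
  (v0,v1,v7) [++-] → (0.548672, 1.62713, -1.1963)–(-0.548672, 1.62713, -1.1963)  len=1.0973
  (v0,v7,v10) [+--] → (-0.548672, 1.62713, -1.1963)–(-2.02742, 0.148379, -1.1963)  len=2.0913
  (v0,v10,v11) [+-+] → (-2.02742, 0.148379, -1.1963)–(-2.0841, 0, -1.1963)  len=0.1588
  (v11,v10,v2) [+-+] → (-2.0841, 0, -1.1963)–(-2.02742, -0.148379, -1.1963)  len=0.1588
  (v7,v1,v8) [-+-] → (0.548672, 1.62713, -1.1963)–(2.02742, 0.148379, -1.1963)  len=2.0913
  (v3,v2,v6) [++-] → (-0.548672, -1.62713, -1.1963)–(0.548672, -1.62713, -1.1963)  len=1.0973
  (v3,v6,v8) [+--] → (0.548672, -1.62713, -1.1963)–(2.02742, -0.148379, -1.1963)  len=2.0913
  (v3,v8,v9) [+-+] → (2.02742, -0.148379, -1.1963)–(2.0841, 0, -1.1963)  len=0.1588
  (v6,v2,v10) [-+-] → (-0.548672, -1.62713, -1.1963)–(-2.02742, -0.148379, -1.1963)  len=2.0913
  (v9,v8,v1) [+-+] → (2.0841, 0, -1.1963)–(2.02742, 0.148379, -1.1963)  len=0.1588

Chained into 1 loop(s):
  loop 1: 10 segments, perimeter = 11.1951
Total perimeter = 11.195

loops=1 perimeter=11.195


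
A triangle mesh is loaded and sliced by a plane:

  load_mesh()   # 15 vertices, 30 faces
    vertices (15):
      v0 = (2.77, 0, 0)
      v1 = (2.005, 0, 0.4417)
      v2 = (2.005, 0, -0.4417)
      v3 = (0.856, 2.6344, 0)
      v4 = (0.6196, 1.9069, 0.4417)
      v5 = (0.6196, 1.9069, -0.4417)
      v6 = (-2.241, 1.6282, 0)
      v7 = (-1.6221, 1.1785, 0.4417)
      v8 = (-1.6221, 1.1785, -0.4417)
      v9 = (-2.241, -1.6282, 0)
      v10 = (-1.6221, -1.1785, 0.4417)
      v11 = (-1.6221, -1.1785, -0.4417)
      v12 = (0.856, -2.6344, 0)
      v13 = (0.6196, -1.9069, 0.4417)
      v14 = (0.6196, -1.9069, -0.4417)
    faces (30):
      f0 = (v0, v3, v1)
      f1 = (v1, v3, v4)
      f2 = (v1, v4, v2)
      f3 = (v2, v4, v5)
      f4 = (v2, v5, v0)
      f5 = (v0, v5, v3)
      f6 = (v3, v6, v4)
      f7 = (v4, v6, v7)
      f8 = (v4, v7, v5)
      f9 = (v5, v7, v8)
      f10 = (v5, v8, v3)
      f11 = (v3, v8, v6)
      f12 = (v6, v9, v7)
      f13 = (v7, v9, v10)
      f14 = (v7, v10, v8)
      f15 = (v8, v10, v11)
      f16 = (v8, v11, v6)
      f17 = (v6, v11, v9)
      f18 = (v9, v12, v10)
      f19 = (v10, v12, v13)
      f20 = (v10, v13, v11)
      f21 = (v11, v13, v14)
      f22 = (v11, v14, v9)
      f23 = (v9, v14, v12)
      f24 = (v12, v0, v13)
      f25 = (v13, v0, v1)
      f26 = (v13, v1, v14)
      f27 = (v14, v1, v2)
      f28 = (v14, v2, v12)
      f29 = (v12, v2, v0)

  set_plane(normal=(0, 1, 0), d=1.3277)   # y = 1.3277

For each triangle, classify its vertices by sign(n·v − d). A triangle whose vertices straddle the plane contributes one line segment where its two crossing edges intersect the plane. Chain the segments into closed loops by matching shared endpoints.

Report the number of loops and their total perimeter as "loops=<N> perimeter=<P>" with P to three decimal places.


loops=2 perimeter=5.911

Straddling triangles (14 of 30):
  (v0,v3,v1) [-+-] → (1.80537, 1.3277, 0)–(1.42592, 1.3277, 0.21909)  len=0.4382
  (v1,v3,v4) [-++] → (1.42592, 1.3277, 0.21909)–(1.0404, 1.3277, 0.4417)  len=0.4452
  (v1,v4,v2) [-+-] → (1.0404, 1.3277, 0.4417)–(1.0404, 1.3277, 0.173377)  len=0.2683
  (v2,v4,v5) [-++] → (1.0404, 1.3277, 0.173377)–(1.0404, 1.3277, -0.4417)  len=0.6151
  (v2,v5,v0) [-+-] → (1.0404, 1.3277, -0.4417)–(1.27276, 1.3277, -0.307538)  len=0.2683
  (v0,v5,v3) [-++] → (1.27276, 1.3277, -0.307538)–(1.80537, 1.3277, 0)  len=0.6150
  (v4,v6,v7) [++-] → (-1.82744, 1.3277, 0.295154)–(-1.16293, 1.3277, 0.4417)  len=0.6805
  (v4,v7,v5) [+-+] → (-1.16293, 1.3277, 0.4417)–(-1.16293, 1.3277, 0.260751)  len=0.1809
  (v5,v7,v8) [+--] → (-1.16293, 1.3277, 0.260751)–(-1.16293, 1.3277, -0.4417)  len=0.7025
  (v5,v8,v3) [+-+] → (-1.16293, 1.3277, -0.4417)–(-1.36815, 1.3277, -0.396435)  len=0.2102
  (v3,v8,v6) [+-+] → (-1.36815, 1.3277, -0.396435)–(-1.82744, 1.3277, -0.295154)  len=0.4703
  (v6,v9,v7) [+--] → (-2.241, 1.3277, 0)–(-1.82744, 1.3277, 0.295154)  len=0.5081
  (v8,v11,v6) [--+] → (-2.17474, 1.3277, -0.0472907)–(-1.82744, 1.3277, -0.295154)  len=0.4267
  (v6,v11,v9) [+--] → (-2.17474, 1.3277, -0.0472907)–(-2.241, 1.3277, 0)  len=0.0814

Chained into 2 loop(s):
  loop 1: 6 segments, perimeter = 2.6501
  loop 2: 8 segments, perimeter = 3.2605
Total perimeter = 5.911


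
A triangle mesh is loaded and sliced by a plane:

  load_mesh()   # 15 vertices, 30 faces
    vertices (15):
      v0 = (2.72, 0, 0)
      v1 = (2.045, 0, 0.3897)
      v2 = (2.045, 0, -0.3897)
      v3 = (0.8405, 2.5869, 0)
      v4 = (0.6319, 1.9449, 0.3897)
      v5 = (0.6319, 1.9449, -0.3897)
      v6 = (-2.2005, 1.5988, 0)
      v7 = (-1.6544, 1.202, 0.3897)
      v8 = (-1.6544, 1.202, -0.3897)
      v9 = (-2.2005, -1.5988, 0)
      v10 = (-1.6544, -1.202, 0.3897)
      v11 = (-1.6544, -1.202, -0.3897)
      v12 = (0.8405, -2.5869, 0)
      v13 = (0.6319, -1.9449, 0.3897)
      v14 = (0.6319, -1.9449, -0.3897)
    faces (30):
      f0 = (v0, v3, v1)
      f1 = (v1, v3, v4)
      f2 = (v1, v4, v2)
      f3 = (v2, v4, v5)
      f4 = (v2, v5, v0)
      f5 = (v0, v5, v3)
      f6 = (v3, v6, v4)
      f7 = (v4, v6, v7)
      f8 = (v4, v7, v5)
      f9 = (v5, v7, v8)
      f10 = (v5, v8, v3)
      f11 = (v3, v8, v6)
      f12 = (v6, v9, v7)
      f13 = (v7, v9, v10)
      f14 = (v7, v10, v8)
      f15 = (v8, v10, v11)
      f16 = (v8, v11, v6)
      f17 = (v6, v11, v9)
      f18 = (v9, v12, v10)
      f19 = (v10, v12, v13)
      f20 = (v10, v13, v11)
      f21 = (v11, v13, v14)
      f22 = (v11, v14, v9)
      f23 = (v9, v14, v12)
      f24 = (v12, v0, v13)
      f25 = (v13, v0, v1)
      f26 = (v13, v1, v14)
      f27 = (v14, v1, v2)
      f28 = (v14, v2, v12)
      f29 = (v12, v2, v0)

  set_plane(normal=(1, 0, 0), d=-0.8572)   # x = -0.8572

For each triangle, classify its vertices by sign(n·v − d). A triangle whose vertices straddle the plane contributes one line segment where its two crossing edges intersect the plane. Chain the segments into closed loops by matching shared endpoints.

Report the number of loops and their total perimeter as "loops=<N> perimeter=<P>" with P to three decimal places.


Straddling triangles (12 of 30):
  (v3,v6,v4) [+-+] → (-0.8572, 2.03527, 0)–(-0.8572, 1.76294, 0.18482)  len=0.3291
  (v4,v6,v7) [+--] → (-0.8572, 1.76294, 0.18482)–(-0.8572, 1.46104, 0.3897)  len=0.3649
  (v4,v7,v5) [+-+] → (-0.8572, 1.46104, 0.3897)–(-0.8572, 1.46104, 0.117934)  len=0.2718
  (v5,v7,v8) [+--] → (-0.8572, 1.46104, 0.117934)–(-0.8572, 1.46104, -0.3897)  len=0.5076
  (v5,v8,v3) [+-+] → (-0.8572, 1.46104, -0.3897)–(-0.8572, 1.64452, -0.265178)  len=0.2217
  (v3,v8,v6) [+--] → (-0.8572, 1.64452, -0.265178)–(-0.8572, 2.03527, 0)  len=0.4722
  (v9,v12,v10) [-+-] → (-0.8572, -2.03527, 0)–(-0.8572, -1.64452, 0.265178)  len=0.4722
  (v10,v12,v13) [-++] → (-0.8572, -1.64452, 0.265178)–(-0.8572, -1.46104, 0.3897)  len=0.2217
  (v10,v13,v11) [-+-] → (-0.8572, -1.46104, 0.3897)–(-0.8572, -1.46104, -0.117934)  len=0.5076
  (v11,v13,v14) [-++] → (-0.8572, -1.46104, -0.117934)–(-0.8572, -1.46104, -0.3897)  len=0.2718
  (v11,v14,v9) [-+-] → (-0.8572, -1.46104, -0.3897)–(-0.8572, -1.76294, -0.18482)  len=0.3649
  (v9,v14,v12) [-++] → (-0.8572, -1.76294, -0.18482)–(-0.8572, -2.03527, 0)  len=0.3291

Chained into 2 loop(s):
  loop 1: 6 segments, perimeter = 2.1674
  loop 2: 6 segments, perimeter = 2.1674
Total perimeter = 4.335

loops=2 perimeter=4.335


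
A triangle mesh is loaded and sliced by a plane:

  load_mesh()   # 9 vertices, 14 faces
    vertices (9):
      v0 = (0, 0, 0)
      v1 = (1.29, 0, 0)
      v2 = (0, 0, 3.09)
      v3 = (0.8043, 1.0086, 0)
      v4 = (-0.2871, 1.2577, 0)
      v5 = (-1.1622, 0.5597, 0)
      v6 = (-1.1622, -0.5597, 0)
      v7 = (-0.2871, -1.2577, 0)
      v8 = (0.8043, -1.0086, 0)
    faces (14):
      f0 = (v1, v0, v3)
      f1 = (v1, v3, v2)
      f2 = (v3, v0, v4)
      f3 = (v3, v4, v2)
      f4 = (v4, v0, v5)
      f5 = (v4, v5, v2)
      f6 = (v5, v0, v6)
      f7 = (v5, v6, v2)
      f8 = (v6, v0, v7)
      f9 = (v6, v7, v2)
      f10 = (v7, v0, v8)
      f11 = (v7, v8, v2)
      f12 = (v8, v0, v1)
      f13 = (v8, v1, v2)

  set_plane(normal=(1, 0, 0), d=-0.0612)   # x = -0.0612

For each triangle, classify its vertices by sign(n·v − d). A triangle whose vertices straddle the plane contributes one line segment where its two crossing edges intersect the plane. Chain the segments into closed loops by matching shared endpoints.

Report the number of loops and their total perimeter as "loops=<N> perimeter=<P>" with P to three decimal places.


Straddling triangles (10 of 14):
  (v3,v0,v4) [++-] → (-0.0612, 0.268099, 0)–(-0.0612, 1.20614, 0)  len=0.9380
  (v3,v4,v2) [+-+] → (-0.0612, 1.20614, 0)–(-0.0612, 0.268099, 2.43132)  len=2.6060
  (v4,v0,v5) [-+-] → (-0.0612, 0.268099, 0)–(-0.0612, 0.0294731, 0)  len=0.2386
  (v4,v5,v2) [--+] → (-0.0612, 0.0294731, 2.92728)–(-0.0612, 0.268099, 2.43132)  len=0.5504
  (v5,v0,v6) [-+-] → (-0.0612, 0.0294731, 0)–(-0.0612, -0.0294731, 0)  len=0.0589
  (v5,v6,v2) [--+] → (-0.0612, -0.0294731, 2.92728)–(-0.0612, 0.0294731, 2.92728)  len=0.0589
  (v6,v0,v7) [-+-] → (-0.0612, -0.0294731, 0)–(-0.0612, -0.268099, 0)  len=0.2386
  (v6,v7,v2) [--+] → (-0.0612, -0.268099, 2.43132)–(-0.0612, -0.0294731, 2.92728)  len=0.5504
  (v7,v0,v8) [-++] → (-0.0612, -0.268099, 0)–(-0.0612, -1.20614, 0)  len=0.9380
  (v7,v8,v2) [-++] → (-0.0612, -1.20614, 0)–(-0.0612, -0.268099, 2.43132)  len=2.6060

Chained into 1 loop(s):
  loop 1: 10 segments, perimeter = 8.7840
Total perimeter = 8.784

loops=1 perimeter=8.784


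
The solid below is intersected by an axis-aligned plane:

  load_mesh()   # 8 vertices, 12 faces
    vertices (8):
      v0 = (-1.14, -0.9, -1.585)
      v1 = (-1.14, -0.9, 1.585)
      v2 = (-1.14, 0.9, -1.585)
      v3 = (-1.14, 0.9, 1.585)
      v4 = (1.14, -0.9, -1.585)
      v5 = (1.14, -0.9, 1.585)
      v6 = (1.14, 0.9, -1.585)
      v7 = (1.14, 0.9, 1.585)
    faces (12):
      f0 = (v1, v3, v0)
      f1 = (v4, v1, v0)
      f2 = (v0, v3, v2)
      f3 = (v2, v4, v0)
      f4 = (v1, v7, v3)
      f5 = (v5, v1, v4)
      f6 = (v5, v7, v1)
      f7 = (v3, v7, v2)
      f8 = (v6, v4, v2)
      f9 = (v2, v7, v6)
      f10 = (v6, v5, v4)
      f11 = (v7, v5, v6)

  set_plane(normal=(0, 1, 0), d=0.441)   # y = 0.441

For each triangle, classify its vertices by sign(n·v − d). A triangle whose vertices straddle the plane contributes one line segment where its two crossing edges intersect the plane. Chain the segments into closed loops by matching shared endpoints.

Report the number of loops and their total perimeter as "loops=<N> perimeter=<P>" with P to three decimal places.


loops=1 perimeter=10.900

Straddling triangles (8 of 12):
  (v1,v3,v0) [-+-] → (-1.14, 0.441, 1.585)–(-1.14, 0.441, 0.77665)  len=0.8084
  (v0,v3,v2) [-++] → (-1.14, 0.441, 0.77665)–(-1.14, 0.441, -1.585)  len=2.3617
  (v2,v4,v0) [+--] → (-0.5586, 0.441, -1.585)–(-1.14, 0.441, -1.585)  len=0.5814
  (v1,v7,v3) [-++] → (0.5586, 0.441, 1.585)–(-1.14, 0.441, 1.585)  len=1.6986
  (v5,v7,v1) [-+-] → (1.14, 0.441, 1.585)–(0.5586, 0.441, 1.585)  len=0.5814
  (v6,v4,v2) [+-+] → (1.14, 0.441, -1.585)–(-0.5586, 0.441, -1.585)  len=1.6986
  (v6,v5,v4) [+--] → (1.14, 0.441, -0.77665)–(1.14, 0.441, -1.585)  len=0.8084
  (v7,v5,v6) [+-+] → (1.14, 0.441, 1.585)–(1.14, 0.441, -0.77665)  len=2.3617

Chained into 1 loop(s):
  loop 1: 8 segments, perimeter = 10.9000
Total perimeter = 10.900


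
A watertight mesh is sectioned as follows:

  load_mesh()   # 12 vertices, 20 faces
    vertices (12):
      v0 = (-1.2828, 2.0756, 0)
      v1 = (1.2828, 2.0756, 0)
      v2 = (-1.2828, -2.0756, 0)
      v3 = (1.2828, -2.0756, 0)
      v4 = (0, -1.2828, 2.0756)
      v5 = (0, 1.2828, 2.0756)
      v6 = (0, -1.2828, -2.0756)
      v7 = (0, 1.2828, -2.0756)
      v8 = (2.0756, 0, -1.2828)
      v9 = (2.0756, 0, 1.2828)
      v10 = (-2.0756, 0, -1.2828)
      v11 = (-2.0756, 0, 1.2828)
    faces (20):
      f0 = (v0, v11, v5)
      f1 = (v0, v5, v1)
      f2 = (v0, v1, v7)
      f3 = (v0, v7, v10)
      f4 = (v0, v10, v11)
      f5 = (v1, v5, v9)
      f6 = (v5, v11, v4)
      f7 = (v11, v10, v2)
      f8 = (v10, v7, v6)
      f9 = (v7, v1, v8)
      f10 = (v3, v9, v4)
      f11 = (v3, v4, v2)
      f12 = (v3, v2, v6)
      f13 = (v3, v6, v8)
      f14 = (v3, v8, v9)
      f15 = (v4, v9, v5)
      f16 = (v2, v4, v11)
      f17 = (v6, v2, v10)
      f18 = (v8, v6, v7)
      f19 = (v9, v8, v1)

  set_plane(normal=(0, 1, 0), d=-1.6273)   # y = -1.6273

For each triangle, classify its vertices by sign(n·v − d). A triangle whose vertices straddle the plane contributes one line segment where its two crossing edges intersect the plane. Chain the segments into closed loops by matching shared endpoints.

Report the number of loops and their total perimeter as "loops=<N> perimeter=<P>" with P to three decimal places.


Straddling triangles (8 of 20):
  (v11,v10,v2) [++-] → (-1.45403, -1.6273, -0.277067)–(-1.45403, -1.6273, 0.277067)  len=0.5541
  (v3,v9,v4) [-++] → (1.45403, -1.6273, 0.277067)–(0.557423, -1.6273, 1.17368)  len=1.2680
  (v3,v4,v2) [-+-] → (0.557423, -1.6273, 1.17368)–(-0.557423, -1.6273, 1.17368)  len=1.1148
  (v3,v2,v6) [--+] → (-0.557423, -1.6273, -1.17368)–(0.557423, -1.6273, -1.17368)  len=1.1148
  (v3,v6,v8) [-++] → (0.557423, -1.6273, -1.17368)–(1.45403, -1.6273, -0.277067)  len=1.2680
  (v3,v8,v9) [-++] → (1.45403, -1.6273, -0.277067)–(1.45403, -1.6273, 0.277067)  len=0.5541
  (v2,v4,v11) [-++] → (-0.557423, -1.6273, 1.17368)–(-1.45403, -1.6273, 0.277067)  len=1.2680
  (v6,v2,v10) [+-+] → (-0.557423, -1.6273, -1.17368)–(-1.45403, -1.6273, -0.277067)  len=1.2680

Chained into 1 loop(s):
  loop 1: 8 segments, perimeter = 8.4100
Total perimeter = 8.410

loops=1 perimeter=8.410


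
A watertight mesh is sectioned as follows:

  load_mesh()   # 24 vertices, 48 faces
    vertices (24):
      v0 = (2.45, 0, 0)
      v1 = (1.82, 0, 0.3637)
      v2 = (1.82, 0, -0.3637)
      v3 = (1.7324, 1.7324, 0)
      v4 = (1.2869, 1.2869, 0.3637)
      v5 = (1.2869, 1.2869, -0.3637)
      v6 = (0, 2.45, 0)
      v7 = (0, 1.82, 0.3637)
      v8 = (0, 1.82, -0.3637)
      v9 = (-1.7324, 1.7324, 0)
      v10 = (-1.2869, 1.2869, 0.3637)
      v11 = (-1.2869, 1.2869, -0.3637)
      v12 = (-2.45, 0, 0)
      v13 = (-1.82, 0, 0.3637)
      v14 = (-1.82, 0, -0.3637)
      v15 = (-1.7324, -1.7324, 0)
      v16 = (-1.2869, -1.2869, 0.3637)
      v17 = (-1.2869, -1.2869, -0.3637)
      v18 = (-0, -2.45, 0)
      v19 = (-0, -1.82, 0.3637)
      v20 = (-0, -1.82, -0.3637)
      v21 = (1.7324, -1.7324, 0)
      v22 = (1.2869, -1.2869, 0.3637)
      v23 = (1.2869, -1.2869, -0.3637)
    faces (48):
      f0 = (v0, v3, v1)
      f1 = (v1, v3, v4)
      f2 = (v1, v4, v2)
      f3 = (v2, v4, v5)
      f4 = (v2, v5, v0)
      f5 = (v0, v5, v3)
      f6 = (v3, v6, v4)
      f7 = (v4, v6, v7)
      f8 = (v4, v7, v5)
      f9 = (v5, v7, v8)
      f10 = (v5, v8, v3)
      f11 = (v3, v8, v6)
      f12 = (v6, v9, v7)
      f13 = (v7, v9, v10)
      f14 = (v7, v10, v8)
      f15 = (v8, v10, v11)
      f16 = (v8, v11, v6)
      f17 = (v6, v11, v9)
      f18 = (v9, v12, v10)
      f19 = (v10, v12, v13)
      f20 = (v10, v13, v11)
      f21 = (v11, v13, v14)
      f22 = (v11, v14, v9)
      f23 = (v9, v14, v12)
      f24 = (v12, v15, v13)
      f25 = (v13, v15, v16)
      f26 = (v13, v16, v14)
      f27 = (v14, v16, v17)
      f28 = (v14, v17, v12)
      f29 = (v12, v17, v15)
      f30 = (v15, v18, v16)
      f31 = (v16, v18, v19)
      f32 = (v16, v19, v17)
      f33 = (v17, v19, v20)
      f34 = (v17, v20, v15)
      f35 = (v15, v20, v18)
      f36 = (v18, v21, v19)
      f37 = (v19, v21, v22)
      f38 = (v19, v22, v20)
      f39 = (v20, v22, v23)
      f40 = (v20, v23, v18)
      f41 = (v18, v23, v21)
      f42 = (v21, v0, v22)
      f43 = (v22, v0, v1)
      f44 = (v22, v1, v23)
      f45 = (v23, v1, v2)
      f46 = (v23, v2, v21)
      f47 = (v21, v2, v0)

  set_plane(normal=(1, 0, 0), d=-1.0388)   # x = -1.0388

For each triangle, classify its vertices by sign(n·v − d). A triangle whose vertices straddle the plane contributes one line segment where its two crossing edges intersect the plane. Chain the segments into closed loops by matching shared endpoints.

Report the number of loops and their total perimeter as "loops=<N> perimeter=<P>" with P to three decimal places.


loops=2 perimeter=4.365

Straddling triangles (12 of 48):
  (v6,v9,v7) [+-+] → (-1.0388, 2.01971, 0)–(-1.0388, 1.76747, 0.145614)  len=0.2912
  (v7,v9,v10) [+--] → (-1.0388, 1.76747, 0.145614)–(-1.0388, 1.38968, 0.3637)  len=0.4362
  (v7,v10,v8) [+-+] → (-1.0388, 1.38968, 0.3637)–(-1.0388, 1.38968, 0.223465)  len=0.1402
  (v8,v10,v11) [+--] → (-1.0388, 1.38968, 0.223465)–(-1.0388, 1.38968, -0.3637)  len=0.5872
  (v8,v11,v6) [+-+] → (-1.0388, 1.38968, -0.3637)–(-1.0388, 1.51113, -0.293583)  len=0.1402
  (v6,v11,v9) [+--] → (-1.0388, 1.51113, -0.293583)–(-1.0388, 2.01971, 0)  len=0.5872
  (v15,v18,v16) [-+-] → (-1.0388, -2.01971, 0)–(-1.0388, -1.51113, 0.293583)  len=0.5872
  (v16,v18,v19) [-++] → (-1.0388, -1.51113, 0.293583)–(-1.0388, -1.38968, 0.3637)  len=0.1402
  (v16,v19,v17) [-+-] → (-1.0388, -1.38968, 0.3637)–(-1.0388, -1.38968, -0.223465)  len=0.5872
  (v17,v19,v20) [-++] → (-1.0388, -1.38968, -0.223465)–(-1.0388, -1.38968, -0.3637)  len=0.1402
  (v17,v20,v15) [-+-] → (-1.0388, -1.38968, -0.3637)–(-1.0388, -1.76747, -0.145614)  len=0.4362
  (v15,v20,v18) [-++] → (-1.0388, -1.76747, -0.145614)–(-1.0388, -2.01971, 0)  len=0.2912

Chained into 2 loop(s):
  loop 1: 6 segments, perimeter = 2.1823
  loop 2: 6 segments, perimeter = 2.1823
Total perimeter = 4.365


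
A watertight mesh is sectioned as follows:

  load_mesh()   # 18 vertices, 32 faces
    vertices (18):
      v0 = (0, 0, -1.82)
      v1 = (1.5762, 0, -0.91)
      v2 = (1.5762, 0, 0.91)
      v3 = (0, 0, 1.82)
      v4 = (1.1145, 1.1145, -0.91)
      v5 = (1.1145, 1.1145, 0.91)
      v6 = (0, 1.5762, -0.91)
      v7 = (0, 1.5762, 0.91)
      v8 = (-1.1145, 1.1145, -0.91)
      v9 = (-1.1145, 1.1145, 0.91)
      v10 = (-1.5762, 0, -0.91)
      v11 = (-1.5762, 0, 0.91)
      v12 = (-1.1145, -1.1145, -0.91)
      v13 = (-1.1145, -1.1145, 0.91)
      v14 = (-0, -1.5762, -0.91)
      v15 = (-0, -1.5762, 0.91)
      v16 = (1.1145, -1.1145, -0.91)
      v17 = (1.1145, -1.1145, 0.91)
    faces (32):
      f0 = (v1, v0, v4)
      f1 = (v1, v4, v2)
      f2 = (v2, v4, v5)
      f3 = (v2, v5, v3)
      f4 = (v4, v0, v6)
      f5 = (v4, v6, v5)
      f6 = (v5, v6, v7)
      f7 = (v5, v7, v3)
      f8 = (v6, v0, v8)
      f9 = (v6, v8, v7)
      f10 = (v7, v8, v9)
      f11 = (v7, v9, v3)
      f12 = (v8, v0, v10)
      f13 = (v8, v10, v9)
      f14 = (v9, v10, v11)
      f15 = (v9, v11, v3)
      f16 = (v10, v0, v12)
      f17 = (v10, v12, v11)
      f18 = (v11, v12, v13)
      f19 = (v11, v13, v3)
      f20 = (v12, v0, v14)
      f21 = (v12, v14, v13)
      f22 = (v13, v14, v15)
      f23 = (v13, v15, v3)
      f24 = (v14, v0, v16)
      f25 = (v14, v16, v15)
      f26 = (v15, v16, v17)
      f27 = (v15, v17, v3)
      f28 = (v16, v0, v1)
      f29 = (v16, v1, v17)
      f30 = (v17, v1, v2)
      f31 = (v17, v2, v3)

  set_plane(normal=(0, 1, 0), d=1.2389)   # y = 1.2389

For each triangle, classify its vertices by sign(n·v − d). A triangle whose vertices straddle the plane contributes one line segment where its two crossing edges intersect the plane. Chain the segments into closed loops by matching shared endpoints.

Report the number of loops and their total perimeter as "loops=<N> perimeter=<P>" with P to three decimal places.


Straddling triangles (8 of 32):
  (v4,v0,v6) [--+] → (0, 1.2389, -1.10474)–(0.81421, 1.2389, -0.91)  len=0.8372
  (v4,v6,v5) [-+-] → (0.81421, 1.2389, -0.91)–(0.81421, 1.2389, 0.419621)  len=1.3296
  (v5,v6,v7) [-++] → (0.81421, 1.2389, 0.419621)–(0.81421, 1.2389, 0.91)  len=0.4904
  (v5,v7,v3) [-+-] → (0.81421, 1.2389, 0.91)–(0, 1.2389, 1.10474)  len=0.8372
  (v6,v0,v8) [+--] → (0, 1.2389, -1.10474)–(-0.81421, 1.2389, -0.91)  len=0.8372
  (v6,v8,v7) [+-+] → (-0.81421, 1.2389, -0.91)–(-0.81421, 1.2389, -0.419621)  len=0.4904
  (v7,v8,v9) [+--] → (-0.81421, 1.2389, -0.419621)–(-0.81421, 1.2389, 0.91)  len=1.3296
  (v7,v9,v3) [+--] → (-0.81421, 1.2389, 0.91)–(0, 1.2389, 1.10474)  len=0.8372

Chained into 1 loop(s):
  loop 1: 8 segments, perimeter = 6.9887
Total perimeter = 6.989

loops=1 perimeter=6.989


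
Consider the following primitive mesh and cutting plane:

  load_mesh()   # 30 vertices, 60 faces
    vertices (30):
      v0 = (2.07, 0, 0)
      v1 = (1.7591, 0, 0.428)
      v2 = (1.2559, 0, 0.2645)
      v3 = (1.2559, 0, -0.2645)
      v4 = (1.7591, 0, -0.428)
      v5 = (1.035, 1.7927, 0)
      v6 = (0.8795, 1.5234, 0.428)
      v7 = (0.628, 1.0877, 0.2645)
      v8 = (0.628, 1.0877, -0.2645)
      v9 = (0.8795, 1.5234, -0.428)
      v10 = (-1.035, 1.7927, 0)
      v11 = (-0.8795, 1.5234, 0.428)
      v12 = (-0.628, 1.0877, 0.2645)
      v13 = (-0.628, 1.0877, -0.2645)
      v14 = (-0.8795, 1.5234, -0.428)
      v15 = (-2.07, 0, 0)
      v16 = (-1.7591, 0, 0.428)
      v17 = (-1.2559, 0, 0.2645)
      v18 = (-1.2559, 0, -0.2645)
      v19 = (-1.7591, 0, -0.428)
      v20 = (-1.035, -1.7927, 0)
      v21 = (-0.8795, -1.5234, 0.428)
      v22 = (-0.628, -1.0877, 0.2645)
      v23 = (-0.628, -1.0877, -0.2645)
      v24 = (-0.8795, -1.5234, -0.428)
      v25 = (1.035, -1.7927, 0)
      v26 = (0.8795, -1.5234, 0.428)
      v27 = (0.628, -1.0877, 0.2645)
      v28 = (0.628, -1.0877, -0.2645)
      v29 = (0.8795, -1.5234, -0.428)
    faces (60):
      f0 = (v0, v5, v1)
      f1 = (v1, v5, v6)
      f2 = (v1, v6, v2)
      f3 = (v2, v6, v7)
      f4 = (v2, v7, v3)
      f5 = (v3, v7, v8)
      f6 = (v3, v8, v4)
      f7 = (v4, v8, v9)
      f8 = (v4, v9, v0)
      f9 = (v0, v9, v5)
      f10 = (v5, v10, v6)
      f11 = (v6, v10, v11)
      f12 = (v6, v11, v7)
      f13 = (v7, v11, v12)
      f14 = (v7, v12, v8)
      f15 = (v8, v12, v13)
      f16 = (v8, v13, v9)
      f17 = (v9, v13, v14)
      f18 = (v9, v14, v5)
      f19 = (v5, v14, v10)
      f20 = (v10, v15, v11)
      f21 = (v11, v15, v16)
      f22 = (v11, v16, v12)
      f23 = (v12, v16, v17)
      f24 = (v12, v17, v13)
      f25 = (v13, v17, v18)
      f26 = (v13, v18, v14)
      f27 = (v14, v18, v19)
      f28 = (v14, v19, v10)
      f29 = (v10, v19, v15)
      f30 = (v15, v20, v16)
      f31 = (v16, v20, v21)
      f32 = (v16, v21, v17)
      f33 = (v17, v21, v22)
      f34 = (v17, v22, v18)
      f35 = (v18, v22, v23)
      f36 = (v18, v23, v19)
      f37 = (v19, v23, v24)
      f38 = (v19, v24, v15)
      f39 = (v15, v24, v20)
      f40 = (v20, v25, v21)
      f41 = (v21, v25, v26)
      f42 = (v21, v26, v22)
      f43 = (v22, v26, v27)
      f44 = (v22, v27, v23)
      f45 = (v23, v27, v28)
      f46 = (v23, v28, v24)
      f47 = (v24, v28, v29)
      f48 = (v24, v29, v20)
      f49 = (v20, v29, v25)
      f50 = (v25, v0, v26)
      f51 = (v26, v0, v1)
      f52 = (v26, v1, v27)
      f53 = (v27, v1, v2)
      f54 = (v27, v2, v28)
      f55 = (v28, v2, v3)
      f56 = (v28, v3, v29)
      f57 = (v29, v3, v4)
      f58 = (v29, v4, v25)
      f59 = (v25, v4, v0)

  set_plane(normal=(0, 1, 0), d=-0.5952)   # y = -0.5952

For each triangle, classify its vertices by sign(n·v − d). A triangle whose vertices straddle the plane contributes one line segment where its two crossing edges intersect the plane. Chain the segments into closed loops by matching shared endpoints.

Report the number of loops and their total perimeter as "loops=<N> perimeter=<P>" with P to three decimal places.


Straddling triangles (20 of 60):
  (v15,v20,v16) [+-+] → (-1.72637, -0.5952, 0)–(-1.51869, -0.5952, 0.285898)  len=0.3534
  (v16,v20,v21) [+--] → (-1.51869, -0.5952, 0.285898)–(-1.41544, -0.5952, 0.428)  len=0.1757
  (v16,v21,v17) [+-+] → (-1.41544, -0.5952, 0.428)–(-1.10884, -0.5952, 0.32838)  len=0.3224
  (v17,v21,v22) [+--] → (-1.10884, -0.5952, 0.32838)–(-0.912307, -0.5952, 0.2645)  len=0.2067
  (v17,v22,v18) [+-+] → (-0.912307, -0.5952, 0.2645)–(-0.912307, -0.5952, 0.0249739)  len=0.2395
  (v18,v22,v23) [+--] → (-0.912307, -0.5952, 0.0249739)–(-0.912307, -0.5952, -0.2645)  len=0.2895
  (v18,v23,v19) [+-+] → (-0.912307, -0.5952, -0.2645)–(-1.14015, -0.5952, -0.338531)  len=0.2396
  (v19,v23,v24) [+--] → (-1.14015, -0.5952, -0.338531)–(-1.41544, -0.5952, -0.428)  len=0.2895
  (v19,v24,v15) [+-+] → (-1.41544, -0.5952, -0.428)–(-1.60487, -0.5952, -0.167222)  len=0.3223
  (v15,v24,v20) [+--] → (-1.60487, -0.5952, -0.167222)–(-1.72637, -0.5952, 0)  len=0.2067
  (v25,v0,v26) [-+-] → (1.72637, -0.5952, 0)–(1.60487, -0.5952, 0.167222)  len=0.2067
  (v26,v0,v1) [-++] → (1.60487, -0.5952, 0.167222)–(1.41544, -0.5952, 0.428)  len=0.3223
  (v26,v1,v27) [-+-] → (1.41544, -0.5952, 0.428)–(1.14015, -0.5952, 0.338531)  len=0.2895
  (v27,v1,v2) [-++] → (1.14015, -0.5952, 0.338531)–(0.912307, -0.5952, 0.2645)  len=0.2396
  (v27,v2,v28) [-+-] → (0.912307, -0.5952, 0.2645)–(0.912307, -0.5952, -0.0249739)  len=0.2895
  (v28,v2,v3) [-++] → (0.912307, -0.5952, -0.0249739)–(0.912307, -0.5952, -0.2645)  len=0.2395
  (v28,v3,v29) [-+-] → (0.912307, -0.5952, -0.2645)–(1.10884, -0.5952, -0.32838)  len=0.2067
  (v29,v3,v4) [-++] → (1.10884, -0.5952, -0.32838)–(1.41544, -0.5952, -0.428)  len=0.3224
  (v29,v4,v25) [-+-] → (1.41544, -0.5952, -0.428)–(1.51869, -0.5952, -0.285898)  len=0.1757
  (v25,v4,v0) [-++] → (1.51869, -0.5952, -0.285898)–(1.72637, -0.5952, 0)  len=0.3534

Chained into 2 loop(s):
  loop 1: 10 segments, perimeter = 2.6451
  loop 2: 10 segments, perimeter = 2.6451
Total perimeter = 5.290

loops=2 perimeter=5.290


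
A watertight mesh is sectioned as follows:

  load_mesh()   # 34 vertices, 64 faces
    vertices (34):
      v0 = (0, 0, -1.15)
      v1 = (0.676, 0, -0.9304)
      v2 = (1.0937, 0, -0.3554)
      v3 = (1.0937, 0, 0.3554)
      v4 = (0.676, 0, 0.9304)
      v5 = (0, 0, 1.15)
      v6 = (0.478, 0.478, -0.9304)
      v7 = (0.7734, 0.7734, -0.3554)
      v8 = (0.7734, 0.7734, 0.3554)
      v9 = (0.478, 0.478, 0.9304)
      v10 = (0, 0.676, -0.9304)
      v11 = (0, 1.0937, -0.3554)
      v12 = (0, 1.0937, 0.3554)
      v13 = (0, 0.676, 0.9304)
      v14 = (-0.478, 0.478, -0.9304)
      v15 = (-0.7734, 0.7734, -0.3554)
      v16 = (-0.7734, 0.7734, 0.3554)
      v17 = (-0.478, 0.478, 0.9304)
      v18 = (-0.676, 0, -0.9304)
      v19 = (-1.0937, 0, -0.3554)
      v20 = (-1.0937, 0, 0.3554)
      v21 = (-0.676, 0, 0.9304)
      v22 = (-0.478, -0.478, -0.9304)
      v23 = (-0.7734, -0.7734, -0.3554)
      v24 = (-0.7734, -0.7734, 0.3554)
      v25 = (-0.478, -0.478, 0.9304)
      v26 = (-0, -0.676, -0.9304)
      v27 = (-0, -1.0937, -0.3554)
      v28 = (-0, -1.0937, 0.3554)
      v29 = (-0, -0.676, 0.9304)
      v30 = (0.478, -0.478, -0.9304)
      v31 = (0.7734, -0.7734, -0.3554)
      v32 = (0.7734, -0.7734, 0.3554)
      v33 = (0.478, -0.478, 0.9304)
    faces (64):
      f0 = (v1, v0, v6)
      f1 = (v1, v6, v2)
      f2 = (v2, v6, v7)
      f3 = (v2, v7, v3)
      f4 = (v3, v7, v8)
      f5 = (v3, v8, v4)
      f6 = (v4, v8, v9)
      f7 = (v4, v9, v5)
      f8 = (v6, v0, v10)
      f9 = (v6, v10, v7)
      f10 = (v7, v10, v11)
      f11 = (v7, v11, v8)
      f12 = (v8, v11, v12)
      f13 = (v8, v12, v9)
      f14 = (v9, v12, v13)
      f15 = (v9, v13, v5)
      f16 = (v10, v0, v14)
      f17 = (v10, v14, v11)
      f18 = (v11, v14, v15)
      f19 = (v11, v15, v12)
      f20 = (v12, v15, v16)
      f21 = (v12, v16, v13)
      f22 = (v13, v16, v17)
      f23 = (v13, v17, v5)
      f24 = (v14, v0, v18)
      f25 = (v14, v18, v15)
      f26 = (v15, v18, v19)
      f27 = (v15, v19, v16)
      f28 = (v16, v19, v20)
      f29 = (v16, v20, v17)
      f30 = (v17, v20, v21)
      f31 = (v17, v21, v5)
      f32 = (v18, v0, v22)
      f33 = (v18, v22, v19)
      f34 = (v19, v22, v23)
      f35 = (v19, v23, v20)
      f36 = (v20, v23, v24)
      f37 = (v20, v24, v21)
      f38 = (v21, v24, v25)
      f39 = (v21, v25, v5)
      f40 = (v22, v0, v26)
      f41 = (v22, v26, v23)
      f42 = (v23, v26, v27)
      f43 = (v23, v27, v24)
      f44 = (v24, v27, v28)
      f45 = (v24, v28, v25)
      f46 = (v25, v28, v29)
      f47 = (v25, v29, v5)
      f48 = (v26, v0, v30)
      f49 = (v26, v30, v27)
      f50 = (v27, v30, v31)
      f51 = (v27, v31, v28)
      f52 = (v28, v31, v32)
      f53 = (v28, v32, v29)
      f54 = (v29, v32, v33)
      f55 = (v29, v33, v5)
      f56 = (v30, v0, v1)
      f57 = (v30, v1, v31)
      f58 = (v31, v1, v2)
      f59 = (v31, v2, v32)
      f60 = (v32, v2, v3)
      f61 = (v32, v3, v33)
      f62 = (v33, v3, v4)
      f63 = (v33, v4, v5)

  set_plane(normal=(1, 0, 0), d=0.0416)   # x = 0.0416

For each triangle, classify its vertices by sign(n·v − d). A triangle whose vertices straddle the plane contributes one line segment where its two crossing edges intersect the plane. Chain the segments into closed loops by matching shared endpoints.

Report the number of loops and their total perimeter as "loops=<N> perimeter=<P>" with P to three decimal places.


loops=1 perimeter=7.028

Straddling triangles (20 of 64):
  (v1,v0,v6) [+-+] → (0.0416, 0, -1.13649)–(0.0416, 0.0416, -1.13089)  len=0.0420
  (v4,v9,v5) [++-] → (0.0416, 0.0416, 1.13089)–(0.0416, 0, 1.13649)  len=0.0420
  (v6,v0,v10) [+--] → (0.0416, 0.0416, -1.13089)–(0.0416, 0.658768, -0.9304)  len=0.6489
  (v6,v10,v7) [+-+] → (0.0416, 0.658768, -0.9304)–(0.0416, 0.681239, -0.899472)  len=0.0382
  (v7,v10,v11) [+--] → (0.0416, 0.681239, -0.899472)–(0.0416, 1.07647, -0.3554)  len=0.6725
  (v7,v11,v8) [+-+] → (0.0416, 1.07647, -0.3554)–(0.0416, 1.07647, -0.317167)  len=0.0382
  (v8,v11,v12) [+--] → (0.0416, 1.07647, -0.317167)–(0.0416, 1.07647, 0.3554)  len=0.6726
  (v8,v12,v9) [+-+] → (0.0416, 1.07647, 0.3554)–(0.0416, 1.04012, 0.405442)  len=0.0619
  (v9,v12,v13) [+--] → (0.0416, 1.04012, 0.405442)–(0.0416, 0.658768, 0.9304)  len=0.6489
  (v9,v13,v5) [+--] → (0.0416, 0.658768, 0.9304)–(0.0416, 0.0416, 1.13089)  len=0.6489
  (v26,v0,v30) [--+] → (0.0416, -0.0416, -1.13089)–(0.0416, -0.658768, -0.9304)  len=0.6489
  (v26,v30,v27) [-+-] → (0.0416, -0.658768, -0.9304)–(0.0416, -1.04012, -0.405442)  len=0.6489
  (v27,v30,v31) [-++] → (0.0416, -1.04012, -0.405442)–(0.0416, -1.07647, -0.3554)  len=0.0619
  (v27,v31,v28) [-+-] → (0.0416, -1.07647, -0.3554)–(0.0416, -1.07647, 0.317167)  len=0.6726
  (v28,v31,v32) [-++] → (0.0416, -1.07647, 0.317167)–(0.0416, -1.07647, 0.3554)  len=0.0382
  (v28,v32,v29) [-+-] → (0.0416, -1.07647, 0.3554)–(0.0416, -0.681239, 0.899472)  len=0.6725
  (v29,v32,v33) [-++] → (0.0416, -0.681239, 0.899472)–(0.0416, -0.658768, 0.9304)  len=0.0382
  (v29,v33,v5) [-+-] → (0.0416, -0.658768, 0.9304)–(0.0416, -0.0416, 1.13089)  len=0.6489
  (v30,v0,v1) [+-+] → (0.0416, -0.0416, -1.13089)–(0.0416, 0, -1.13649)  len=0.0420
  (v33,v4,v5) [++-] → (0.0416, 0, 1.13649)–(0.0416, -0.0416, 1.13089)  len=0.0420

Chained into 1 loop(s):
  loop 1: 20 segments, perimeter = 7.0280
Total perimeter = 7.028


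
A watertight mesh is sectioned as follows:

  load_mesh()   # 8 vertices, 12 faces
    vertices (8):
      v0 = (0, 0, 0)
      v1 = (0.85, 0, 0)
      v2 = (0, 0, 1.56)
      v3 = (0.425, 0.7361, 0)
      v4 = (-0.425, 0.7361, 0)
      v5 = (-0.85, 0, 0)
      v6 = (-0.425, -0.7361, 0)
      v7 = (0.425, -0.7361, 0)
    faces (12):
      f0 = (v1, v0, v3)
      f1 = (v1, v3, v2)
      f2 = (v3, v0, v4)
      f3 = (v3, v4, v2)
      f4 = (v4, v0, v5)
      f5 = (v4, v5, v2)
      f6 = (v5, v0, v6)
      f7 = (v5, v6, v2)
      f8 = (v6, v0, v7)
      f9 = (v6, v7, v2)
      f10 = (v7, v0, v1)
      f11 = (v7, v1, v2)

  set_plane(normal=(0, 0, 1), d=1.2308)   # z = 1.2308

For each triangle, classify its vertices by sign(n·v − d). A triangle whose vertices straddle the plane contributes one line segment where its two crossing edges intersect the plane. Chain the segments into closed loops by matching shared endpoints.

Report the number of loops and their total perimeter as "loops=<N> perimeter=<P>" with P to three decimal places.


Straddling triangles (6 of 12):
  (v1,v3,v2) [--+] → (0.0896859, 0.155336, 1.2308)–(0.179372, 0, 1.2308)  len=0.1794
  (v3,v4,v2) [--+] → (-0.0896859, 0.155336, 1.2308)–(0.0896859, 0.155336, 1.2308)  len=0.1794
  (v4,v5,v2) [--+] → (-0.179372, 0, 1.2308)–(-0.0896859, 0.155336, 1.2308)  len=0.1794
  (v5,v6,v2) [--+] → (-0.0896859, -0.155336, 1.2308)–(-0.179372, 0, 1.2308)  len=0.1794
  (v6,v7,v2) [--+] → (0.0896859, -0.155336, 1.2308)–(-0.0896859, -0.155336, 1.2308)  len=0.1794
  (v7,v1,v2) [--+] → (0.179372, 0, 1.2308)–(0.0896859, -0.155336, 1.2308)  len=0.1794

Chained into 1 loop(s):
  loop 1: 6 segments, perimeter = 1.0762
Total perimeter = 1.076

loops=1 perimeter=1.076


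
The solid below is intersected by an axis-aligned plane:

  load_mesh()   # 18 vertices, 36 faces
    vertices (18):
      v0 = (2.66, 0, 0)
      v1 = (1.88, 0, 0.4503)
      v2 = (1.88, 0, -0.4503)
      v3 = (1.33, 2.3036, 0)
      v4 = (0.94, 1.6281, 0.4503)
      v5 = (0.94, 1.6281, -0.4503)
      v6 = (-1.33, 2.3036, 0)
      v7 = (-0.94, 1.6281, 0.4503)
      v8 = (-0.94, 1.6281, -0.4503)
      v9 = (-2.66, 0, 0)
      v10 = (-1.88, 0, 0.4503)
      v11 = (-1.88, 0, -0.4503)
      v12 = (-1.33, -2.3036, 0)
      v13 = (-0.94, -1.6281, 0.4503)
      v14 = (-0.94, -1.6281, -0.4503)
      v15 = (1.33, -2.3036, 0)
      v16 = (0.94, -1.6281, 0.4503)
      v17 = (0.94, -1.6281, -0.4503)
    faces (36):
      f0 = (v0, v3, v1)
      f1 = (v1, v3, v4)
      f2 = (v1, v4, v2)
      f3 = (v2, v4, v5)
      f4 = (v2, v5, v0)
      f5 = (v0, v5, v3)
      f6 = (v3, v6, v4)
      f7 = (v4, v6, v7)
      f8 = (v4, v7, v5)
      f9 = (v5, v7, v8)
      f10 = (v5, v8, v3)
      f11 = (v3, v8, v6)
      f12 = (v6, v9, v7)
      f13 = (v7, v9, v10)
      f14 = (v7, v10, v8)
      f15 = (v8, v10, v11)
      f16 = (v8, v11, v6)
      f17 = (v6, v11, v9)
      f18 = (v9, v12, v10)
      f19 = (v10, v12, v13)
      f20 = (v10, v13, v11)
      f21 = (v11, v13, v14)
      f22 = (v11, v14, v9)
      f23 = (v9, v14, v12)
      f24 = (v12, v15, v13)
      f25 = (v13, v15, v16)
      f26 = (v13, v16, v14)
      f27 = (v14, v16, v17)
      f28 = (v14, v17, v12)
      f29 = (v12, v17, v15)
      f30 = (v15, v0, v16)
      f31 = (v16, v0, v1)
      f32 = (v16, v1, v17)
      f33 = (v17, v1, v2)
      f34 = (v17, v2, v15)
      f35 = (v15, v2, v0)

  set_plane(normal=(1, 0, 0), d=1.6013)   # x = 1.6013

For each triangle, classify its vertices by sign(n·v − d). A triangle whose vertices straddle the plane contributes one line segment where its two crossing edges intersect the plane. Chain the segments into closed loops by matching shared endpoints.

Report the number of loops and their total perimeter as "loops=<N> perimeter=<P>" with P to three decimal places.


loops=2 perimeter=7.497

Straddling triangles (12 of 36):
  (v0,v3,v1) [+-+] → (1.6013, 1.8337, 0)–(1.6013, 1.1673, 0.222121)  len=0.7024
  (v1,v3,v4) [+--] → (1.6013, 1.1673, 0.222121)–(1.6013, 0.482714, 0.4503)  len=0.7216
  (v1,v4,v2) [+-+] → (1.6013, 0.482714, 0.4503)–(1.6013, 0.482714, -0.183282)  len=0.6336
  (v2,v4,v5) [+--] → (1.6013, 0.482714, -0.183282)–(1.6013, 0.482714, -0.4503)  len=0.2670
  (v2,v5,v0) [+-+] → (1.6013, 0.482714, -0.4503)–(1.6013, 1.00213, -0.27717)  len=0.5475
  (v0,v5,v3) [+--] → (1.6013, 1.00213, -0.27717)–(1.6013, 1.8337, 0)  len=0.8765
  (v15,v0,v16) [-+-] → (1.6013, -1.8337, 0)–(1.6013, -1.00213, 0.27717)  len=0.8765
  (v16,v0,v1) [-++] → (1.6013, -1.00213, 0.27717)–(1.6013, -0.482714, 0.4503)  len=0.5475
  (v16,v1,v17) [-+-] → (1.6013, -0.482714, 0.4503)–(1.6013, -0.482714, 0.183282)  len=0.2670
  (v17,v1,v2) [-++] → (1.6013, -0.482714, 0.183282)–(1.6013, -0.482714, -0.4503)  len=0.6336
  (v17,v2,v15) [-+-] → (1.6013, -0.482714, -0.4503)–(1.6013, -1.1673, -0.222121)  len=0.7216
  (v15,v2,v0) [-++] → (1.6013, -1.1673, -0.222121)–(1.6013, -1.8337, 0)  len=0.7024

Chained into 2 loop(s):
  loop 1: 6 segments, perimeter = 3.7487
  loop 2: 6 segments, perimeter = 3.7487
Total perimeter = 7.497


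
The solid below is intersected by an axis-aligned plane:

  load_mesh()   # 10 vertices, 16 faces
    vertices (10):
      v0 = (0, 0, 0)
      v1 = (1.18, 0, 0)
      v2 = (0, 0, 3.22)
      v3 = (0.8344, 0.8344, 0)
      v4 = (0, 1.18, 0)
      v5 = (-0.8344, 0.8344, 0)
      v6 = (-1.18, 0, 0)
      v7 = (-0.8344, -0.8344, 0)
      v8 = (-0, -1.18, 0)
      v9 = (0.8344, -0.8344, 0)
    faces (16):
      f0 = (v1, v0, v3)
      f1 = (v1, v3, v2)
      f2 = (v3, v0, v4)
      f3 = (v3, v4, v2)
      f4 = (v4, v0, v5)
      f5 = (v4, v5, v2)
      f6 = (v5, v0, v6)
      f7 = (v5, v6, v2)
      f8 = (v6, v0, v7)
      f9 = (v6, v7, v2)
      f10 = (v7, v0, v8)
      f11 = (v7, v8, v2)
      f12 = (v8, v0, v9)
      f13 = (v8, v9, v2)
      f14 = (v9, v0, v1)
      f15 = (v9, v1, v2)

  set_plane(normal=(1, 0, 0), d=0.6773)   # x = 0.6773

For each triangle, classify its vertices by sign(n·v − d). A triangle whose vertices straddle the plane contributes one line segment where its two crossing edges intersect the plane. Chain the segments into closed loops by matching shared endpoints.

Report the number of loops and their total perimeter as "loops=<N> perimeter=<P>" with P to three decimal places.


Straddling triangles (8 of 16):
  (v1,v0,v3) [+-+] → (0.6773, 0, 0)–(0.6773, 0.6773, 0)  len=0.6773
  (v1,v3,v2) [++-] → (0.6773, 0.6773, 0.606258)–(0.6773, 0, 1.37177)  len=1.0221
  (v3,v0,v4) [+--] → (0.6773, 0.6773, 0)–(0.6773, 0.899469, 0)  len=0.2222
  (v3,v4,v2) [+--] → (0.6773, 0.899469, 0)–(0.6773, 0.6773, 0.606258)  len=0.6457
  (v8,v0,v9) [--+] → (0.6773, -0.6773, 0)–(0.6773, -0.899469, 0)  len=0.2222
  (v8,v9,v2) [-+-] → (0.6773, -0.899469, 0)–(0.6773, -0.6773, 0.606258)  len=0.6457
  (v9,v0,v1) [+-+] → (0.6773, -0.6773, 0)–(0.6773, 0, 0)  len=0.6773
  (v9,v1,v2) [++-] → (0.6773, 0, 1.37177)–(0.6773, -0.6773, 0.606258)  len=1.0221

Chained into 1 loop(s):
  loop 1: 8 segments, perimeter = 5.1346
Total perimeter = 5.135

loops=1 perimeter=5.135
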